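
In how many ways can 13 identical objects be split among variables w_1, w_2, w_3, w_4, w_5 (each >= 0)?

Stars and bars with 13 stars and 4 bars:
C(13+5-1, 5-1) = C(17,4).

Final answer: C(17,4) = 2380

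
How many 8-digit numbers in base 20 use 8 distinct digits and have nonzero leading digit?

First digit: 19 (nonzero). Second: 19 (not first). Third: 18, etc.
Total: 19 x 19 x 18 x 17 x 16 x 15 x 14 x 13.

Final answer: 4825154880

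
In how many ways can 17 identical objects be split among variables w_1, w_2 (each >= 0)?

Stars and bars with 17 stars and 1 bars:
C(17+2-1, 2-1) = C(18,1).

Final answer: C(18,1) = 18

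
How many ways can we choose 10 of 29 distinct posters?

C(29,10) = 29!/(10! x 19!).

Final answer: \binom{29}{10} = 20030010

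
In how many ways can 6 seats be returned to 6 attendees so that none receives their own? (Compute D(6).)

Use the recurrence D(n) = (n-1)(D(n-1) + D(n-2)) with D(0)=1, D(1)=0.
D(2) = 1 x (0 + 1) = 1
D(3) = 2 x (1 + 0) = 2
D(4) = 3 x (2 + 1) = 9
D(5) = 4 x (9 + 2) = 44
D(6) = 5 x (D(5) + D(4)) = 5 x (44 + 9)

Final answer: D(6) = 265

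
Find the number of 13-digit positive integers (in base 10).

First digit: 9 choices (1-9). Each of the remaining 12 digits: 10 choices.
Total: 9 x 10^12.

Final answer: 9000000000000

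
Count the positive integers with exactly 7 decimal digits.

These are the integers in [10^6, 10^7), so the count is 10^7 - 10^6 = 9 x 10^6.

Final answer: 9000000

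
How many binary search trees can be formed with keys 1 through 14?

This is a standard Catalan-number count: the answer is C_n. Here n = 14.
C_n = C(2n,n) - C(2n,n+1), so C_{14} = C(28,14) - C(28,15) = 40116600 - 37442160.

Final answer: C_{14} = 2674440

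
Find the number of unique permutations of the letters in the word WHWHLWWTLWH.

Letters (H:3, L:2, T:1, W:5). Total letters: 11.
Permutations = 11!/(5! x 3! x 2!).

Final answer: 27720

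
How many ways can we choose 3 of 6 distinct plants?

C(6,3) = 6!/(3! x (6-3)!).

Final answer: C(6,3) = 20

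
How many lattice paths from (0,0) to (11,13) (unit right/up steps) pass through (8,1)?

Paths (0,0)->(8,1): C(9,1) = 9.
Paths (8,1)->(11,13): C(15,12) = 455.
By multiplication principle: 9 x 455.

Final answer: 4095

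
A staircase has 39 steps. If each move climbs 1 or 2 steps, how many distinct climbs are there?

Let f(n) be the number of climbs. Removing the last move (1 or 2 steps) gives f(n) = f(n-1) + f(n-2); base cases f(1)=1, f(2)=2.
Building up term by term: f(1)=1, f(2)=2, f(3)=3, f(4)=5, f(5)=8, f(6)=13, f(7)=21, f(8)=34, f(9)=55, f(10)=89, f(11)=144, f(12)=233, f(13)=377, f(14)=610, f(15)=987, f(16)=1597, f(17)=2584, f(18)=4181, f(19)=6765, f(20)=10946, f(21)=17711, f(22)=28657, f(23)=46368, f(24)=75025, f(25)=121393, f(26)=196418, f(27)=317811, f(28)=514229, f(29)=832040, f(30)=1346269, f(31)=2178309, f(32)=3524578, f(33)=5702887, f(34)=9227465, f(35)=14930352, f(36)=24157817, f(37)=39088169, f(38)=63245986, f(39)=102334155.

Final answer: 102334155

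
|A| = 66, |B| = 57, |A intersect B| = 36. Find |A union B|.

|A union B| = |A| + |B| - |A intersect B| = 66 + 57 - 36.

Final answer: 87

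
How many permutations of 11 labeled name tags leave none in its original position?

D(n) = (n-1)(D(n-1) + D(n-2)), D(0)=1, D(1)=0.
D(2) = 1 x (0 + 1) = 1
D(3) = 2 x (1 + 0) = 2
D(4) = 3 x (2 + 1) = 9
D(5) = 4 x (9 + 2) = 44
D(6) = 5 x (44 + 9) = 265
D(7) = 6 x (265 + 44) = 1854
D(8) = 7 x (1854 + 265) = 14833
D(9) = 8 x (14833 + 1854) = 133496
D(10) = 9 x (133496 + 14833) = 1334961
D(11) = 10 x (D(10) + D(9)) = 10 x (1334961 + 133496)

Final answer: D(11) = 14684570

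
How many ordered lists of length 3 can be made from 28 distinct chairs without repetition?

P(28,3) = 28!/(28-3)! = 28!/25!.

Final answer: P(28,3) = 19656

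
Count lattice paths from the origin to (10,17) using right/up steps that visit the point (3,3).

Paths (0,0)->(3,3): C(6,3) = 20.
Paths (3,3)->(10,17): C(21,14) = 116280.
By multiplication principle: 20 x 116280.

Final answer: 2325600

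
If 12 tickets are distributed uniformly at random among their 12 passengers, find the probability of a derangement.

D(n) = (n-1)(D(n-1) + D(n-2)), D(0)=1, D(1)=0.
Building up: D(2)=1, D(3)=2, D(4)=9, D(5)=44, D(6)=265, D(7)=1854, D(8)=14833, D(9)=133496, D(10)=1334961, D(11)=14684570, D(12)=176214841.
Total arrangements: 12! = 479001600.
Probability = D(12)/12! = 16019531/43545600.

Final answer: D(12)/12! = 176214841/479001600 = 0.367879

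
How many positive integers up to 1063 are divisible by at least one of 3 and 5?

Multiples of 3: 354. Multiples of 5: 212. Of both (lcm=15): 70.
By inclusion-exclusion: 354 + 212 - 70.

Final answer: 496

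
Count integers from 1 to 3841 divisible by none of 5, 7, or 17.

|div by 5|=768, |div by 7|=548, |div by 17|=225.
|div by 5&7|=109, |div by 5&17|=45, |div by 7&17|=32, |div by all|=6.
By inclusion-exclusion, divisible by at least one: 768+548+225-109-45-32+6 = 1361.
Not divisible by any: 3841 - 1361.

Final answer: 2480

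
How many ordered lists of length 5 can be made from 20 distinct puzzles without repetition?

P(20,5) = 20!/(20-5)! = 20!/15!.

Final answer: P(20,5) = 1860480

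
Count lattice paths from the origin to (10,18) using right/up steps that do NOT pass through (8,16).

Total paths to (10,18): C(28,18) = 13123110.
Paths through (8,16): C(24,16) x C(4,2) = 4412826.
Avoiding (8,16): 13123110 - 4412826.

Final answer: 8710284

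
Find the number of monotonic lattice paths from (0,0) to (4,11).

Each path has 4 right steps and 11 up steps in some order (15 steps total).
Choose which 11 of the 15 steps are up: C(15,11).

Final answer: C(15,11) = 1365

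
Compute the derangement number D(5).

D(n) = (n-1)(D(n-1) + D(n-2)), D(0)=1, D(1)=0.
D(2) = 1 x (0 + 1) = 1
D(3) = 2 x (1 + 0) = 2
D(4) = 3 x (2 + 1) = 9
D(5) = 4 x (D(4) + D(3)) = 4 x (9 + 2)

Final answer: D(5) = 44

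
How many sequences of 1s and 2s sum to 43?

Condition on the final move: it is a 1-step (f(n-1) ways to get there) or a 2-step (f(n-2) ways), so f(n) = f(n-1) + f(n-2), with f(1)=1, f(2)=2.
Computing successive values: f(1)=1, f(2)=2, f(3)=3, f(4)=5, f(5)=8, f(6)=13, f(7)=21, f(8)=34, f(9)=55, f(10)=89, f(11)=144, f(12)=233, f(13)=377, f(14)=610, f(15)=987, f(16)=1597, f(17)=2584, f(18)=4181, f(19)=6765, f(20)=10946, f(21)=17711, f(22)=28657, f(23)=46368, f(24)=75025, f(25)=121393, f(26)=196418, f(27)=317811, f(28)=514229, f(29)=832040, f(30)=1346269, f(31)=2178309, f(32)=3524578, f(33)=5702887, f(34)=9227465, f(35)=14930352, f(36)=24157817, f(37)=39088169, f(38)=63245986, f(39)=102334155, f(40)=165580141, f(41)=267914296, f(42)=433494437, f(43)=701408733.

Final answer: 701408733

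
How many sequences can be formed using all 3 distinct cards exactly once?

The number of ways to arrange 3 distinct objects is 3!.

Final answer: 3! = 6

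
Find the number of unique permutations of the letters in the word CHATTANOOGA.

Letters (A:3, C:1, G:1, H:1, N:1, O:2, T:2). Total letters: 11.
Permutations = 11!/(3! x 2! x 2!).

Final answer: 1663200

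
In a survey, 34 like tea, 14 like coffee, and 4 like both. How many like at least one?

|A union B| = |A| + |B| - |A intersect B| = 34 + 14 - 4.

Final answer: 44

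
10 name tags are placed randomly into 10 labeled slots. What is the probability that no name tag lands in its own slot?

Derangements satisfy D(n) = (n-1)(D(n-1) + D(n-2)), starting from D(0)=1, D(1)=0.
Building up: D(2)=1, D(3)=2, D(4)=9, D(5)=44, D(6)=265, D(7)=1854, D(8)=14833, D(9)=133496, D(10)=1334961.
Total arrangements: 10! = 3628800.
Probability = D(10)/10! = 16481/44800.

Final answer: D(10)/10! = 1334961/3628800 = 0.367879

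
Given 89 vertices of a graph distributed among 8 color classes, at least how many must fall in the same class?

By pigeonhole with 89 objects and 8 categories: ceiling(89/8).

Final answer: 12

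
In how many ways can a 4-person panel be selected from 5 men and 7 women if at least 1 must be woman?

Sum over valid woman counts:
C(7,1)C(5,3) = 70
C(7,2)C(5,2) = 210
C(7,3)C(5,1) = 175
C(7,4)C(5,0) = 35
Total: 70 + 210 + 175 + 35.

Final answer: 490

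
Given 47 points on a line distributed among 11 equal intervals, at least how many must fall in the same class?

By pigeonhole with 47 objects and 11 categories: ceiling(47/11).

Final answer: 5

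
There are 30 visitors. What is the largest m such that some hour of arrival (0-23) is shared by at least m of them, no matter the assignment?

There are 24 possible values for hour of arrival (0-23). With 30 visitors and 24 categories, by pigeonhole: ceiling(30/24).

Final answer: 2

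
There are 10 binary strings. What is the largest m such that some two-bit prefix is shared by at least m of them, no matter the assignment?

There are 4 possible values for two-bit prefix. With 10 binary strings and 4 categories, by pigeonhole: ceiling(10/4).

Final answer: 3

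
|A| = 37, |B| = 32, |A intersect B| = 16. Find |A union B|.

|A union B| = |A| + |B| - |A intersect B| = 37 + 32 - 16.

Final answer: 53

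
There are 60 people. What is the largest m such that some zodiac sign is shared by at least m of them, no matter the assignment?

There are 12 possible values for zodiac sign. With 60 people and 12 categories, by pigeonhole: ceiling(60/12).

Final answer: 5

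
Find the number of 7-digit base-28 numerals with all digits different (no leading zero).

The leading digit has 27 choices (anything but zero); the next has 27 (anything but the first), then 26, and so on, one fewer each time.
Total: 27 x 27 x 26 x 25 x 24 x 23 x 22.

Final answer: 5754434400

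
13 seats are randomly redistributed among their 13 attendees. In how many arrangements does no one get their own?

Use the recurrence D(n) = (n-1)(D(n-1) + D(n-2)) with D(0)=1, D(1)=0.
D(2) = 1 x (0 + 1) = 1
D(3) = 2 x (1 + 0) = 2
D(4) = 3 x (2 + 1) = 9
D(5) = 4 x (9 + 2) = 44
D(6) = 5 x (44 + 9) = 265
D(7) = 6 x (265 + 44) = 1854
D(8) = 7 x (1854 + 265) = 14833
D(9) = 8 x (14833 + 1854) = 133496
D(10) = 9 x (133496 + 14833) = 1334961
D(11) = 10 x (1334961 + 133496) = 14684570
D(12) = 11 x (14684570 + 1334961) = 176214841
D(13) = 12 x (D(12) + D(11)) = 12 x (176214841 + 14684570)

Final answer: D(13) = 2290792932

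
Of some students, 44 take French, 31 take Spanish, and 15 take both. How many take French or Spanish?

|A union B| = |A| + |B| - |A intersect B| = 44 + 31 - 15.

Final answer: 60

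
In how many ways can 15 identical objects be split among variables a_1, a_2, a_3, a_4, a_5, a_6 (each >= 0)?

Stars and bars with 15 stars and 5 bars:
C(15+6-1, 6-1) = C(20,5).

Final answer: C(20,5) = 15504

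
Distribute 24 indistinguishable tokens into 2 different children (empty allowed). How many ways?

Stars and bars: C(n+k-1, k-1) = C(25,1).

Final answer: C(25,1) = 25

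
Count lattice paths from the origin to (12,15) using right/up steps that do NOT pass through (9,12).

Total paths to (12,15): C(27,15) = 17383860.
Paths through (9,12): C(21,12) x C(6,3) = 5878600.
Avoiding (9,12): 17383860 - 5878600.

Final answer: 11505260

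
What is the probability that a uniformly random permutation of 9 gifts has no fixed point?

D(n) = (n-1)(D(n-1) + D(n-2)), D(0)=1, D(1)=0.
Building up: D(2)=1, D(3)=2, D(4)=9, D(5)=44, D(6)=265, D(7)=1854, D(8)=14833, D(9)=133496.
Total arrangements: 9! = 362880.
Probability = D(9)/9! = 16687/45360.

Final answer: D(9)/9! = 133496/362880 = 0.367879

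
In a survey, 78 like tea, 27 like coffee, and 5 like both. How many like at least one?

|A union B| = |A| + |B| - |A intersect B| = 78 + 27 - 5.

Final answer: 100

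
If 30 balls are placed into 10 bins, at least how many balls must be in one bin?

By the pigeonhole principle: ceiling(30/10).

Final answer: 3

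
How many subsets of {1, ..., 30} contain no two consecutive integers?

Condition on whether n belongs to the subset: if not, any valid subset of {1, ..., n-1} works (a(n-1)); if so, n-1 is excluded and the rest is a valid subset of {1, ..., n-2} (a(n-2)). Hence a(n) = a(n-1) + a(n-2), a(1)=2, a(2)=3.
Building up term by term: a(1)=2, a(2)=3, a(3)=5, a(4)=8, a(5)=13, a(6)=21, a(7)=34, a(8)=55, a(9)=89, a(10)=144, a(11)=233, a(12)=377, a(13)=610, a(14)=987, a(15)=1597, a(16)=2584, a(17)=4181, a(18)=6765, a(19)=10946, a(20)=17711, a(21)=28657, a(22)=46368, a(23)=75025, a(24)=121393, a(25)=196418, a(26)=317811, a(27)=514229, a(28)=832040, a(29)=1346269, a(30)=2178309.

Final answer: 2178309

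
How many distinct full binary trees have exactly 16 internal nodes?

The structures are counted by the Catalan number C_n. Here n = 16.
Using C_0 = 1 and C_(k+1) = C_k x 2(2k+1)/(k+2), build up term by term: C_1=1, C_2=2, C_3=5, C_4=14, C_5=42, C_6=132, C_7=429, C_8=1430, C_9=4862, C_10=16796, C_11=58786, C_12=208012, C_13=742900, C_14=2674440, C_15=9694845, C_16=35357670.

Final answer: C_{16} = 35357670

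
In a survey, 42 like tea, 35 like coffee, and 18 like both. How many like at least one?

|A union B| = |A| + |B| - |A intersect B| = 42 + 35 - 18.

Final answer: 59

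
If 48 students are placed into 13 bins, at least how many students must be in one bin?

By the pigeonhole principle: ceiling(48/13).

Final answer: 4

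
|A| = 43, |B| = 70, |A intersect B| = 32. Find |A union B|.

|A union B| = |A| + |B| - |A intersect B| = 43 + 70 - 32.

Final answer: 81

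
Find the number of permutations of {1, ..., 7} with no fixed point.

D(n) = (n-1)(D(n-1) + D(n-2)), D(0)=1, D(1)=0.
Building up: D(2)=1, D(3)=2, D(4)=9, D(5)=44, D(6)=265.
D(7) = 6 x (D(6) + D(5)) = 6 x (265 + 44).

Final answer: D(7) = 1854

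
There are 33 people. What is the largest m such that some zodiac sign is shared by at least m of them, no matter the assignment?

There are 12 possible values for zodiac sign. With 33 people and 12 categories, by pigeonhole: ceiling(33/12).

Final answer: 3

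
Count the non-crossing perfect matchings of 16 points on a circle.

This is counted by the nth Catalan number C_n. Here n = 16/2 = 8.
C_n = C(2n,n) - C(2n,n+1), so C_{8} = C(16,8) - C(16,9) = 12870 - 11440.

Final answer: C_{8} = 1430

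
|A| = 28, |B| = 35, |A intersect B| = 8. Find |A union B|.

|A union B| = |A| + |B| - |A intersect B| = 28 + 35 - 8.

Final answer: 55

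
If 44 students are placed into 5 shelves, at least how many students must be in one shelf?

By the pigeonhole principle: ceiling(44/5).

Final answer: 9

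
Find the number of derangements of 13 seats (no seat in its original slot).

D(n) = (n-1)(D(n-1) + D(n-2)), D(0)=1, D(1)=0.
D(2) = 1 x (0 + 1) = 1
D(3) = 2 x (1 + 0) = 2
D(4) = 3 x (2 + 1) = 9
D(5) = 4 x (9 + 2) = 44
D(6) = 5 x (44 + 9) = 265
D(7) = 6 x (265 + 44) = 1854
D(8) = 7 x (1854 + 265) = 14833
D(9) = 8 x (14833 + 1854) = 133496
D(10) = 9 x (133496 + 14833) = 1334961
D(11) = 10 x (1334961 + 133496) = 14684570
D(12) = 11 x (14684570 + 1334961) = 176214841
D(13) = 12 x (D(12) + D(11)) = 12 x (176214841 + 14684570)

Final answer: D(13) = 2290792932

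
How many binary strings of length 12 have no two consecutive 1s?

Let a(n) count valid strings. If the last bit is 0 the prefix is any valid string of length n-1; if it is 1 the string must end in 01 with a valid prefix of length n-2. So a(n) = a(n-1) + a(n-2), a(1)=2, a(2)=3.
Computing successive values: a(1)=2, a(2)=3, a(3)=5, a(4)=8, a(5)=13, a(6)=21, a(7)=34, a(8)=55, a(9)=89, a(10)=144, a(11)=233, a(12)=377.

Final answer: 377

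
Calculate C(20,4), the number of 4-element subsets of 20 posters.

C(20,4) = 20!/(4! x (20-4)!).

Final answer: C(20,4) = 4845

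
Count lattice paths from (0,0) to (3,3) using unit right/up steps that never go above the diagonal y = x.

Total monotonic paths to (3,3): C(6,3) = 20.
A path is bad iff it touches y = x + 1; reflecting its initial segment maps bad paths bijectively onto all paths to (2,4), of which there are C(6,4) = 15.
Valid Dyck paths: 20 - 15.
(This is the Catalan number C_{3}.)

Final answer: C_{3} = 5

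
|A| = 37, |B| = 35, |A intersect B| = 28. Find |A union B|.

|A union B| = |A| + |B| - |A intersect B| = 37 + 35 - 28.

Final answer: 44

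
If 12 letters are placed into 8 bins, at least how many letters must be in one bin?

By the pigeonhole principle: ceiling(12/8).

Final answer: 2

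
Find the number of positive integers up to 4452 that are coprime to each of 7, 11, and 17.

|div by 7|=636, |div by 11|=404, |div by 17|=261.
|div by 7&11|=57, |div by 7&17|=37, |div by 11&17|=23, |div by all|=3.
By inclusion-exclusion, divisible by at least one: 636+404+261-57-37-23+3 = 1187.
Not divisible by any: 4452 - 1187.

Final answer: 3265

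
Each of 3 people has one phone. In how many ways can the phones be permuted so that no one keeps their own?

D(n) = (n-1)(D(n-1) + D(n-2)), D(0)=1, D(1)=0.
D(2) = 1 x (0 + 1) = 1
D(3) = 2 x (D(2) + D(1)) = 2 x (1 + 0)

Final answer: D(3) = 2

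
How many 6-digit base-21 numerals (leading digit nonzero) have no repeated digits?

First digit: 20 (nonzero). Second: 20 (not first). Third: 19, etc.
Total: 20 x 20 x 19 x 18 x 17 x 16.

Final answer: 37209600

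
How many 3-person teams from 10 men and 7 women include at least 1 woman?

Sum over valid woman counts:
C(7,1)C(10,2) = 315
C(7,2)C(10,1) = 210
C(7,3)C(10,0) = 35
Total: 315 + 210 + 35.

Final answer: 560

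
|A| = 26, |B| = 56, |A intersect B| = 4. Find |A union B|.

|A union B| = |A| + |B| - |A intersect B| = 26 + 56 - 4.

Final answer: 78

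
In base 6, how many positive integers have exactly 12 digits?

In base 6, the leading digit has 5 choices (1..5); each of the remaining 11 digits has 6 choices.
Total: 5 x 6^11.

Final answer: 1813985280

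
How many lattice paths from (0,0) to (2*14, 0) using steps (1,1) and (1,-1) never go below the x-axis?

Total monotonic paths to (14,14): C(28,14) = 40116600.
Reflecting each bad path at its first crossing gives a bijection with paths to (13,15): C(28,15) = 37442160.
Valid Dyck paths: 40116600 - 37442160.
(Equivalently, C_{14} = C(28,14)/15 = 40116600/15.)

Final answer: C_{14} = 2674440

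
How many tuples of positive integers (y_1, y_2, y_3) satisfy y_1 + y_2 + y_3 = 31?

Substitute y'_i = y_i - 1 (so y'_i >= 0). Then sum y'_i = 31 - 3 = 28.
Stars and bars: C(28+3-1, 3-1) = C(30,2).

Final answer: C(30,2) = 435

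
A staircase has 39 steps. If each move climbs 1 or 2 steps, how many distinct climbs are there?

Condition on the final move: it is a 1-step (f(n-1) ways to get there) or a 2-step (f(n-2) ways), so f(n) = f(n-1) + f(n-2), with f(1)=1, f(2)=2.
Computing successive values: f(1)=1, f(2)=2, f(3)=3, f(4)=5, f(5)=8, f(6)=13, f(7)=21, f(8)=34, f(9)=55, f(10)=89, f(11)=144, f(12)=233, f(13)=377, f(14)=610, f(15)=987, f(16)=1597, f(17)=2584, f(18)=4181, f(19)=6765, f(20)=10946, f(21)=17711, f(22)=28657, f(23)=46368, f(24)=75025, f(25)=121393, f(26)=196418, f(27)=317811, f(28)=514229, f(29)=832040, f(30)=1346269, f(31)=2178309, f(32)=3524578, f(33)=5702887, f(34)=9227465, f(35)=14930352, f(36)=24157817, f(37)=39088169, f(38)=63245986, f(39)=102334155.

Final answer: 102334155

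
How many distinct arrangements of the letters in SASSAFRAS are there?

Letters (A:3, F:1, R:1, S:4). Total letters: 9.
Permutations = 9!/(4! x 3!).

Final answer: 2520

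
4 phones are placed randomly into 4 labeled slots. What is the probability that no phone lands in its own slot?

D(n) = (n-1)(D(n-1) + D(n-2)), D(0)=1, D(1)=0.
Building up: D(2)=1, D(3)=2, D(4)=9.
Total arrangements: 4! = 24.
Probability = D(4)/4! = 3/8.

Final answer: D(4)/4! = 9/24 = 0.375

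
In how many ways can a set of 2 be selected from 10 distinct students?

C(10,2) = 10!/(2! x (10-2)!).

Final answer: C(10,2) = 45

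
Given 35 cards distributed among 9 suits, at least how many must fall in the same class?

By pigeonhole with 35 objects and 9 categories: ceiling(35/9).

Final answer: 4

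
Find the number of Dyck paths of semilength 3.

Total monotonic paths to (3,3): C(6,3) = 20.
A path is bad iff it touches y = x + 1; reflecting its initial segment maps bad paths bijectively onto all paths to (2,4), of which there are C(6,4) = 15.
Valid Dyck paths: 20 - 15.
(This is the Catalan number C_{3}.)

Final answer: C_{3} = 5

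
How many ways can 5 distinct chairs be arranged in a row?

The number of ways to arrange 5 distinct objects is 5!.

Final answer: 5! = 120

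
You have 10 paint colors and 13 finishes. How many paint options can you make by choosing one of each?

By the multiplication principle: 10 x 13.

Final answer: 130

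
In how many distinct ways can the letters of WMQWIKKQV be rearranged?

Letters (I:1, K:2, M:1, Q:2, V:1, W:2). Total letters: 9.
Permutations = 9!/(2! x 2! x 2!).

Final answer: 45360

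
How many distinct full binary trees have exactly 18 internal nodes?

This is a standard Catalan-number count: the answer is C_n. Here n = 18.
C_n = C(2n,n)/(n+1), so C_{18} = C(36,18)/19 = 9075135300/19.

Final answer: C_{18} = 477638700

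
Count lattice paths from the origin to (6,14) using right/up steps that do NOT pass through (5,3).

Total paths to (6,14): C(20,14) = 38760.
Paths through (5,3): C(8,3) x C(12,11) = 672.
Avoiding (5,3): 38760 - 672.

Final answer: 38088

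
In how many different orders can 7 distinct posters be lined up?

The number of ways to arrange 7 distinct objects is 7!.

Final answer: 7! = 5040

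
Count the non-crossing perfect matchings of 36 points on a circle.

The structures are counted by the Catalan number C_n. Here n = 36/2 = 18.
C_n = C(2n,n) - C(2n,n+1), so C_{18} = C(36,18) - C(36,19) = 9075135300 - 8597496600.

Final answer: C_{18} = 477638700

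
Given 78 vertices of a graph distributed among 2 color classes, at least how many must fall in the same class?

By pigeonhole with 78 objects and 2 categories: ceiling(78/2).

Final answer: 39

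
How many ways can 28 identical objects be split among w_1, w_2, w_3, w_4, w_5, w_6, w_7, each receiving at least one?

Substitute w'_i = w_i - 1 (so w'_i >= 0). Then sum w'_i = 28 - 7 = 21.
Stars and bars: C(21+7-1, 7-1) = C(27,6).

Final answer: C(27,6) = 296010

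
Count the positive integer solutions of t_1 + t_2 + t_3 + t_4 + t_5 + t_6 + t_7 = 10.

Substitute t'_i = t_i - 1 (so t'_i >= 0). Then sum t'_i = 10 - 7 = 3.
Stars and bars: C(3+7-1, 7-1) = C(9,6).

Final answer: C(9,6) = 84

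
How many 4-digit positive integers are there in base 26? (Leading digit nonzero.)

Leading digit: 25 options (nonzero). Other 3 digit(s): 26 options each.
Total: 25 x 26^3.

Final answer: 439400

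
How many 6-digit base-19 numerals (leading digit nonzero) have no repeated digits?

First digit: 18 (nonzero). Second: 18 (not first). Third: 17, etc.
Total: 18 x 18 x 17 x 16 x 15 x 14.

Final answer: 18506880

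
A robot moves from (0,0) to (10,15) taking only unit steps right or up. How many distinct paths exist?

Each path has 10 right steps and 15 up steps in some order (25 steps total).
Choose which 15 of the 25 steps are up: C(25,15).

Final answer: C(25,15) = 3268760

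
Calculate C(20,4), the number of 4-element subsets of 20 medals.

C(20,4) = 20!/(4! x (20-4)!).

Final answer: C(20,4) = 4845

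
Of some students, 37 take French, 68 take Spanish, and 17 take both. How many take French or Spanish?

|A union B| = |A| + |B| - |A intersect B| = 37 + 68 - 17.

Final answer: 88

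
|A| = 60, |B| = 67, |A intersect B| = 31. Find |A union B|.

|A union B| = |A| + |B| - |A intersect B| = 60 + 67 - 31.

Final answer: 96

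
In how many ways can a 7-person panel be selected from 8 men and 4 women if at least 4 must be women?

Sum over valid woman counts:
C(4,4)C(8,3).

Final answer: 56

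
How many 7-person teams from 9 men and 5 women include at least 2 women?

Sum over valid woman counts:
C(5,2)C(9,5) = 1260
C(5,3)C(9,4) = 1260
C(5,4)C(9,3) = 420
C(5,5)C(9,2) = 36
Total: 1260 + 1260 + 420 + 36.

Final answer: 2976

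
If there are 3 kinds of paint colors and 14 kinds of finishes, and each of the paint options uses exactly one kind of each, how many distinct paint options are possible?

By the multiplication principle: 3 x 14.

Final answer: 42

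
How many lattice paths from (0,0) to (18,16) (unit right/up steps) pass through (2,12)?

Paths (0,0)->(2,12): C(14,12) = 91.
Paths (2,12)->(18,16): C(20,4) = 4845.
By multiplication principle: 91 x 4845.

Final answer: 440895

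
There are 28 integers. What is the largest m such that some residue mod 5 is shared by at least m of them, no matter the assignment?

There are 5 possible values for residue mod 5. With 28 integers and 5 categories, by pigeonhole: ceiling(28/5).

Final answer: 6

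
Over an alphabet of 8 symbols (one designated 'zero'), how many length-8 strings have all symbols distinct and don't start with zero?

First digit: 7 (nonzero). Second: 7 (not first). Third: 6, etc.
Total: 7 x 7 x 6 x 5 x 4 x 3 x 2 x 1.

Final answer: 35280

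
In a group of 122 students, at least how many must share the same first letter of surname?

There are 26 possible values for first letter of surname. With 122 students and 26 categories, by pigeonhole: ceiling(122/26).

Final answer: 5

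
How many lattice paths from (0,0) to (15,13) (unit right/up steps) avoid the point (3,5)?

Total paths to (15,13): C(28,13) = 37442160.
Paths through (3,5): C(8,5) x C(20,8) = 7054320.
Avoiding (3,5): 37442160 - 7054320.

Final answer: 30387840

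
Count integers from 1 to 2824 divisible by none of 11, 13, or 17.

|div by 11|=256, |div by 13|=217, |div by 17|=166.
|div by 11&13|=19, |div by 11&17|=15, |div by 13&17|=12, |div by all|=1.
By inclusion-exclusion, divisible by at least one: 256+217+166-19-15-12+1 = 594.
Not divisible by any: 2824 - 594.

Final answer: 2230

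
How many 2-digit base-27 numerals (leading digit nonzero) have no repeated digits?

First digit: 26 (nonzero). Second: 26 (not first). Third: 25, etc.
Total: 26 x 26.

Final answer: 676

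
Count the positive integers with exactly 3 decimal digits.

The leading digit cannot be 0 (9 options); the other 2 digits can be anything (10 options each).
Total: 9 x 10^2.

Final answer: 900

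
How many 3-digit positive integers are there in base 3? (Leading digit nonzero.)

Leading digit: 2 options (nonzero). Other 2 digit(s): 3 options each.
Total: 2 x 3^2.

Final answer: 18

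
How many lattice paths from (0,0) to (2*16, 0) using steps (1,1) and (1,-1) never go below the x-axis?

Total monotonic paths to (16,16): C(32,16) = 601080390.
Paths that cross above y=x (reflection bijection): C(32,17) = 565722720.
Valid Dyck paths: 601080390 - 565722720.
(These counts are the Catalan numbers.)

Final answer: C_{16} = 35357670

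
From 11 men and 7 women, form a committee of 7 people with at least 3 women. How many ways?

Sum over valid woman counts:
C(7,3)C(11,4) = 11550
C(7,4)C(11,3) = 5775
C(7,5)C(11,2) = 1155
C(7,6)C(11,1) = 77
C(7,7)C(11,0) = 1
Total: 11550 + 5775 + 1155 + 77 + 1.

Final answer: 18558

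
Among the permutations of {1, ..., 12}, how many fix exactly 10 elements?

Choose which 10 elements are fixed: C(12,10) = 66.
Derange the remaining 2 using D(j) = (j-1)(D(j-1) + D(j-2)), D(0)=1, D(1)=0: D(2)=1.
Total: 66 x 1.

Final answer: C(12,10) D(2) = 66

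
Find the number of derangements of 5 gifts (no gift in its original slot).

D(n) = (n-1)(D(n-1) + D(n-2)), D(0)=1, D(1)=0.
D(2) = 1 x (0 + 1) = 1
D(3) = 2 x (1 + 0) = 2
D(4) = 3 x (2 + 1) = 9
D(5) = 4 x (D(4) + D(3)) = 4 x (9 + 2)

Final answer: D(5) = 44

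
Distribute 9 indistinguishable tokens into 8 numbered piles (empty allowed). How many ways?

Stars and bars: C(n+k-1, k-1) = C(16,7).

Final answer: C(16,7) = 11440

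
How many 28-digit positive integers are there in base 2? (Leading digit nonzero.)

These are the integers in [2^27, 2^28), so the count is 2^28 - 2^27 = 1 x 2^27.

Final answer: 134217728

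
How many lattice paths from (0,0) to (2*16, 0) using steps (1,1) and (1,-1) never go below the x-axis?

Total monotonic paths to (16,16): C(32,16) = 601080390.
By the reflection principle, paths that go above the diagonal number C(32,17) = 565722720.
Valid Dyck paths: 601080390 - 565722720.
(Equivalently, C_{16} = C(32,16)/17 = 601080390/17.)

Final answer: C_{16} = 35357670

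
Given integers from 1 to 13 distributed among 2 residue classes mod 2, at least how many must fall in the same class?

By pigeonhole with 13 objects and 2 categories: ceiling(13/2).

Final answer: 7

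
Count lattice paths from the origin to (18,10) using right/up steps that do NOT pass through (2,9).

Total paths to (18,10): C(28,10) = 13123110.
Paths through (2,9): C(11,9) x C(17,1) = 935.
Avoiding (2,9): 13123110 - 935.

Final answer: 13122175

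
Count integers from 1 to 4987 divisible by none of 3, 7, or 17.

|div by 3|=1662, |div by 7|=712, |div by 17|=293.
|div by 3&7|=237, |div by 3&17|=97, |div by 7&17|=41, |div by all|=13.
By inclusion-exclusion, divisible by at least one: 1662+712+293-237-97-41+13 = 2305.
Not divisible by any: 4987 - 2305.

Final answer: 2682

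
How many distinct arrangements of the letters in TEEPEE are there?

Letters (E:4, P:1, T:1). Total letters: 6.
Permutations = 6!/(4!).

Final answer: 30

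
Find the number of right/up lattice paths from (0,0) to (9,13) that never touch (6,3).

Total paths to (9,13): C(22,13) = 497420.
Paths through (6,3): C(9,3) x C(13,10) = 24024.
Avoiding (6,3): 497420 - 24024.

Final answer: 473396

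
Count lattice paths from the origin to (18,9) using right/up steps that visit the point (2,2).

Paths (0,0)->(2,2): C(4,2) = 6.
Paths (2,2)->(18,9): C(23,7) = 245157.
By multiplication principle: 6 x 245157.

Final answer: 1470942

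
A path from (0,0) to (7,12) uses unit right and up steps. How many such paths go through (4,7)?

Paths (0,0)->(4,7): C(11,7) = 330.
Paths (4,7)->(7,12): C(8,5) = 56.
By multiplication principle: 330 x 56.

Final answer: 18480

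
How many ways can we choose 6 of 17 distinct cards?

C(17,6) = 17!/(6! x (17-6)!).

Final answer: C(17,6) = 12376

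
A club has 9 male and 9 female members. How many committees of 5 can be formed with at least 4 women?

Sum over valid woman counts:
C(9,4)C(9,1) = 1134
C(9,5)C(9,0) = 126
Total: 1134 + 126.

Final answer: 1260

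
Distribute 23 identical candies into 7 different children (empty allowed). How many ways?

Stars and bars: C(n+k-1, k-1) = C(29,6).

Final answer: C(29,6) = 475020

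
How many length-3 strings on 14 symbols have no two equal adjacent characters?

First character: 14 choices. Each subsequent: 13 choices (must differ from the previous one).
Total: 14 x 13^2.

Final answer: 14 x 13^{2} = 2366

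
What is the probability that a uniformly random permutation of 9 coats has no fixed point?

Use the recurrence D(n) = (n-1)(D(n-1) + D(n-2)) with D(0)=1, D(1)=0.
Building up: D(2)=1, D(3)=2, D(4)=9, D(5)=44, D(6)=265, D(7)=1854, D(8)=14833, D(9)=133496.
Total arrangements: 9! = 362880.
Probability = D(9)/9! = 16687/45360.

Final answer: D(9)/9! = 133496/362880 = 0.367879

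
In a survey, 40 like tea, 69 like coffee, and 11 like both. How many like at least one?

|A union B| = |A| + |B| - |A intersect B| = 40 + 69 - 11.

Final answer: 98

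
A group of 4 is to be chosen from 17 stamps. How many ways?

C(17,4) = 17!/(4! x 13!).

Final answer: \binom{17}{4} = 2380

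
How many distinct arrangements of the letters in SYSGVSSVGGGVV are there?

Letters (G:4, S:4, V:4, Y:1). Total letters: 13.
Permutations = 13!/(4! x 4! x 4!).

Final answer: 450450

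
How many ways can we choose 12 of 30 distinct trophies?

C(30,12) = 30!/(12! x 18!).

Final answer: \binom{30}{12} = 86493225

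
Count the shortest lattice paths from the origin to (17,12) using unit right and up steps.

Each path has 17 right steps and 12 up steps in some order (29 steps total).
Choose which 12 of the 29 steps are up: C(29,12).

Final answer: C(29,12) = 51895935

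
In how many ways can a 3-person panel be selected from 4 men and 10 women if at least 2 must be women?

Sum over valid woman counts:
C(10,2)C(4,1) = 180
C(10,3)C(4,0) = 120
Total: 180 + 120.

Final answer: 300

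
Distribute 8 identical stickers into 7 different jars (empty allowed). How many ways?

Stars and bars: C(n+k-1, k-1) = C(14,6).

Final answer: C(14,6) = 3003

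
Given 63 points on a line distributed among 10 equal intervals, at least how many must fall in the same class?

By pigeonhole with 63 objects and 10 categories: ceiling(63/10).

Final answer: 7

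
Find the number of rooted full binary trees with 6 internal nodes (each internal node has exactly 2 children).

The structures are counted by the Catalan number C_n. Here n = 6.
C_n = C(2n,n)/(n+1), so C_{6} = C(12,6)/7 = 924/7.

Final answer: C_{6} = 132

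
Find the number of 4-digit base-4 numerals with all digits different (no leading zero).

First digit: 3 (nonzero). Second: 3 (not first). Third: 2, etc.
Total: 3 x 3 x 2 x 1.

Final answer: 18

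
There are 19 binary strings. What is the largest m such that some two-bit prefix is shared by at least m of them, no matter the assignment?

There are 4 possible values for two-bit prefix. With 19 binary strings and 4 categories, by pigeonhole: ceiling(19/4).

Final answer: 5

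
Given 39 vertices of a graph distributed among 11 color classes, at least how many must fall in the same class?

By pigeonhole with 39 objects and 11 categories: ceiling(39/11).

Final answer: 4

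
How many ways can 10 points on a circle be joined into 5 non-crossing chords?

This is a standard Catalan-number count: the answer is C_n. Here n = 10/2 = 5.
C_n = C(2n,n) - C(2n,n+1), so C_{5} = C(10,5) - C(10,6) = 252 - 210.

Final answer: C_{5} = 42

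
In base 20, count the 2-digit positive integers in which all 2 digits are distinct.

The leading digit has 19 choices (anything but zero); the next has 19 (anything but the first), then 18, and so on, one fewer each time.
Total: 19 x 19.

Final answer: 361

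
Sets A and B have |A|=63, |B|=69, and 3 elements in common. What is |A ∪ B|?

|A union B| = |A| + |B| - |A intersect B| = 63 + 69 - 3.

Final answer: 129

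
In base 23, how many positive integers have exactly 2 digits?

In base 23, the leading digit has 22 choices (1..22); each of the remaining 1 digits has 23 choices.
Total: 22 x 23^1.

Final answer: 506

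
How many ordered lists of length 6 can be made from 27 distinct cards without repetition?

P(27,6) = 27!/(27-6)! = 27!/21!.

Final answer: P(27,6) = 213127200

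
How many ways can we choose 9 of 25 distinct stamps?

C(25,9) = 25!/(9! x 16!).

Final answer: \binom{25}{9} = 2042975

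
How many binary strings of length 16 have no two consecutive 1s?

Classify by the final bit: ...0 gives a(n-1) strings, ...01 gives a(n-2) strings. Thus a(n) = a(n-1) + a(n-2) with a(1)=2, a(2)=3.
Iterating the recurrence: a(1)=2, a(2)=3, a(3)=5, a(4)=8, a(5)=13, a(6)=21, a(7)=34, a(8)=55, a(9)=89, a(10)=144, a(11)=233, a(12)=377, a(13)=610, a(14)=987, a(15)=1597, a(16)=2584.

Final answer: 2584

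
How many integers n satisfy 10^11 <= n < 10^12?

The leading digit cannot be 0 (9 options); the other 11 digits can be anything (10 options each).
Total: 9 x 10^11.

Final answer: 900000000000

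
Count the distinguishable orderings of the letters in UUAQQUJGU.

Letters (A:1, G:1, J:1, Q:2, U:4). Total letters: 9.
Permutations = 9!/(4! x 2!).

Final answer: 7560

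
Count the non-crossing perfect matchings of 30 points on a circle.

The structures are counted by the Catalan number C_n. Here n = 30/2 = 15.
C_n = (2n)!/(n!(n+1)!), so C_{15} = 30!/(15! x 16!) = C(30,15)/16 = 155117520/16.

Final answer: C_{15} = 9694845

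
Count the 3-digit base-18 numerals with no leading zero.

These are the integers in [18^2, 18^3), so the count is 18^3 - 18^2 = 17 x 18^2.

Final answer: 5508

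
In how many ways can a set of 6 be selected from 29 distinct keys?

C(29,6) = 29!/(6! x 23!).

Final answer: \binom{29}{6} = 475020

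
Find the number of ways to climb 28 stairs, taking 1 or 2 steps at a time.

Condition on the final move: it is a 1-step (f(n-1) ways to get there) or a 2-step (f(n-2) ways), so f(n) = f(n-1) + f(n-2), with f(1)=1, f(2)=2.
Building up term by term: f(1)=1, f(2)=2, f(3)=3, f(4)=5, f(5)=8, f(6)=13, f(7)=21, f(8)=34, f(9)=55, f(10)=89, f(11)=144, f(12)=233, f(13)=377, f(14)=610, f(15)=987, f(16)=1597, f(17)=2584, f(18)=4181, f(19)=6765, f(20)=10946, f(21)=17711, f(22)=28657, f(23)=46368, f(24)=75025, f(25)=121393, f(26)=196418, f(27)=317811, f(28)=514229.

Final answer: 514229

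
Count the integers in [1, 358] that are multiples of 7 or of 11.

Multiples of 7: 51. Multiples of 11: 32. Of both (lcm=77): 4.
By inclusion-exclusion: 51 + 32 - 4.

Final answer: 79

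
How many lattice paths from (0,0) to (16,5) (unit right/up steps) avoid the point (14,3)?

Total paths to (16,5): C(21,5) = 20349.
Paths through (14,3): C(17,3) x C(4,2) = 4080.
Avoiding (14,3): 20349 - 4080.

Final answer: 16269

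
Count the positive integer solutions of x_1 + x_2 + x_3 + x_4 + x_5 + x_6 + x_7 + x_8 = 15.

Substitute x'_i = x_i - 1 (so x'_i >= 0). Then sum x'_i = 15 - 8 = 7.
Stars and bars: C(7+8-1, 8-1) = C(14,7).

Final answer: C(14,7) = 3432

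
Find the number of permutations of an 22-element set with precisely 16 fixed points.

Choose which 16 elements are fixed: C(22,16) = 74613.
Derange the remaining 6 using D(j) = (j-1)(D(j-1) + D(j-2)), D(0)=1, D(1)=0: D(2)=1, D(3)=2, D(4)=9, D(5)=44, D(6)=265.
Total: 74613 x 265.

Final answer: C(22,16) D(6) = 19772445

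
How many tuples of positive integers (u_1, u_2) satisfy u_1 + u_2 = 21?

Substitute u'_i = u_i - 1 (so u'_i >= 0). Then sum u'_i = 21 - 2 = 19.
Stars and bars: C(19+2-1, 2-1) = C(20,1).

Final answer: C(20,1) = 20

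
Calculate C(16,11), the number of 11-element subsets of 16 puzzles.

C(16,11) = 16!/(11! x 5!).

Final answer: \binom{16}{11} = 4368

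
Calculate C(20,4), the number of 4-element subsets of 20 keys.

C(20,4) = 20!/(4! x (20-4)!).

Final answer: C(20,4) = 4845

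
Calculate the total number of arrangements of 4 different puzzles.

The number of ways to arrange 4 distinct objects is 4!.

Final answer: 4! = 24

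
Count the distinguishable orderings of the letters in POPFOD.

Letters (D:1, F:1, O:2, P:2). Total letters: 6.
Permutations = 6!/(2! x 2!).

Final answer: 180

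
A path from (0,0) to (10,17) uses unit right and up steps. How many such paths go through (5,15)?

Paths (0,0)->(5,15): C(20,15) = 15504.
Paths (5,15)->(10,17): C(7,2) = 21.
By multiplication principle: 15504 x 21.

Final answer: 325584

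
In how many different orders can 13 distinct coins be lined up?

The number of ways to arrange 13 distinct objects is 13!.

Final answer: 13! = 6227020800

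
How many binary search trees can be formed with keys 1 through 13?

This is a standard Catalan-number count: the answer is C_n. Here n = 13.
C_n = C(2n,n) - C(2n,n+1), so C_{13} = C(26,13) - C(26,14) = 10400600 - 9657700.

Final answer: C_{13} = 742900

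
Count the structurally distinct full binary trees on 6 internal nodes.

This is a standard Catalan-number count: the answer is C_n. Here n = 6.
C_n = C(2n,n) - C(2n,n+1), so C_{6} = C(12,6) - C(12,7) = 924 - 792.

Final answer: C_{6} = 132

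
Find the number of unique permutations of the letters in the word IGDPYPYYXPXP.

Letters (D:1, G:1, I:1, P:4, X:2, Y:3). Total letters: 12.
Permutations = 12!/(4! x 3! x 2!).

Final answer: 1663200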